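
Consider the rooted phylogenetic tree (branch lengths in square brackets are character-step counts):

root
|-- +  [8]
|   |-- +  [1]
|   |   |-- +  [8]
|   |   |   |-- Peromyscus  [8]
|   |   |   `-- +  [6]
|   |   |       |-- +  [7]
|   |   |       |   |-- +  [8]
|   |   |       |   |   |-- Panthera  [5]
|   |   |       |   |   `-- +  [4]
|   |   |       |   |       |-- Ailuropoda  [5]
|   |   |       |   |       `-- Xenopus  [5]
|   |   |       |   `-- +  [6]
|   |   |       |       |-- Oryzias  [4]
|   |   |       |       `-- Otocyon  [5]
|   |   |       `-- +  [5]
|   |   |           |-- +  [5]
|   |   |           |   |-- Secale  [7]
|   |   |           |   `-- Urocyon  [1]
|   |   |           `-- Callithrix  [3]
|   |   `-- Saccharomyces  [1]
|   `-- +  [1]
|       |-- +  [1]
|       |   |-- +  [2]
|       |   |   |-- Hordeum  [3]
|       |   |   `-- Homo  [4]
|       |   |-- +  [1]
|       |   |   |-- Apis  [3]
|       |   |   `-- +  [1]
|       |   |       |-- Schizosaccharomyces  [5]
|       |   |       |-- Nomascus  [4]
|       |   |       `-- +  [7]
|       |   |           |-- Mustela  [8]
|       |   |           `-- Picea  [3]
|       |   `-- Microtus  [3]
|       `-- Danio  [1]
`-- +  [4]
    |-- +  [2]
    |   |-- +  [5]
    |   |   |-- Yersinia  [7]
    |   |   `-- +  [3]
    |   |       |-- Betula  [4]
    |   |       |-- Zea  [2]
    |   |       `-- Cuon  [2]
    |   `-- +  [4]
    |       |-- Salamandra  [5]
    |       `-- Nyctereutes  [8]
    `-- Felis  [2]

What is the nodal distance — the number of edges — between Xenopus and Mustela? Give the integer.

13

The MRCA of Xenopus and Mustela is the node subtending (((Peromyscus,(((Panthera,(Ailuropoda,Xenopus)),(Oryzias,Otocyon)),((Secale,Urocyon),Callithrix))),Saccharomyces),(((Hordeum,Homo),(Apis,(Schizosaccharomyces,Nomascus,(Mustela,Picea))),Microtus),Danio)).
From Xenopus up to that node: 7 branches. From Mustela up to the same node: 6 branches. Total: 7 + 6 = 13.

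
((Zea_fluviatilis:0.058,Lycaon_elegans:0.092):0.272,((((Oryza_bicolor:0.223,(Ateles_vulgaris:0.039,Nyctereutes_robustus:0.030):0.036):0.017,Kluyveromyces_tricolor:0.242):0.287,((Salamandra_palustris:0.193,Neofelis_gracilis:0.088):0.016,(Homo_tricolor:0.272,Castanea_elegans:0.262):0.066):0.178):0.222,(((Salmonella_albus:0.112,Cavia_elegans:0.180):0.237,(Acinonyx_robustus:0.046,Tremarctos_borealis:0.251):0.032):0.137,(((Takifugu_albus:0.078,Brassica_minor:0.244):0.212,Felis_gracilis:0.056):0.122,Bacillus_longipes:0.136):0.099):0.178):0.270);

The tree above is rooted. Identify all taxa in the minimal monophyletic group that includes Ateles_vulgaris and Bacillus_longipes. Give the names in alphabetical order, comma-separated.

Tracing Ateles_vulgaris: it sits inside (Ateles_vulgaris,Nyctereutes_robustus).
Tracing Bacillus_longipes: it sits inside (((Takifugu_albus,Brassica_minor),Felis_gracilis),Bacillus_longipes).
The smallest clade enclosing both is ((((Oryza_bicolor,(Ateles_vulgaris,Nyctereutes_robustus)),Kluyveromyces_tricolor),((Salamandra_palustris,Neofelis_gracilis),(Homo_tricolor,Castanea_elegans))),(((Salmonella_albus,Cavia_elegans),(Acinonyx_robustus,Tremarctos_borealis)),(((Takifugu_albus,Brassica_minor),Felis_gracilis),Bacillus_longipes))); the answer is its 16 terminal taxa in alphabetical order.

Acinonyx_robustus, Ateles_vulgaris, Bacillus_longipes, Brassica_minor, Castanea_elegans, Cavia_elegans, Felis_gracilis, Homo_tricolor, Kluyveromyces_tricolor, Neofelis_gracilis, Nyctereutes_robustus, Oryza_bicolor, Salamandra_palustris, Salmonella_albus, Takifugu_albus, Tremarctos_borealis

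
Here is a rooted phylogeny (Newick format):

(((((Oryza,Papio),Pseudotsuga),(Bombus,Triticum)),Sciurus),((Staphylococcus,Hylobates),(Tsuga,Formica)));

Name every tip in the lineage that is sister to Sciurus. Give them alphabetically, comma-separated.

Bombus, Oryza, Papio, Pseudotsuga, Triticum

Sciurus attaches to the tree at the node subtending ((((Oryza,Papio),Pseudotsuga),(Bombus,Triticum)),Sciurus).
The other lineage descending from that same node — the sister group — is (((Oryza,Papio),Pseudotsuga),(Bombus,Triticum)); its 5 tips in alphabetical order are the answer.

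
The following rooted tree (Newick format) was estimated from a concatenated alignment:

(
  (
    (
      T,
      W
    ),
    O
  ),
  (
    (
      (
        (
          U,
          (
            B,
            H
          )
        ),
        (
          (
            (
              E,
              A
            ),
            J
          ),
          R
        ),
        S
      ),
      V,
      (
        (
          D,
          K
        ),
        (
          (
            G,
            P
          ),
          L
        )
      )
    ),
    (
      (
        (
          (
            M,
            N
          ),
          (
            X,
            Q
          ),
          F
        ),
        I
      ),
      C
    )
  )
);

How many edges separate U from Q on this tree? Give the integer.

9

The MRCA of U and Q is the node subtending ((((U,(B,H)),(((E,A),J),R),S),V,((D,K),((G,P),L))),((((M,N),(X,Q),F),I),C)).
From U up to that node: 4 branches. From Q up to the same node: 5 branches. Total: 4 + 5 = 9.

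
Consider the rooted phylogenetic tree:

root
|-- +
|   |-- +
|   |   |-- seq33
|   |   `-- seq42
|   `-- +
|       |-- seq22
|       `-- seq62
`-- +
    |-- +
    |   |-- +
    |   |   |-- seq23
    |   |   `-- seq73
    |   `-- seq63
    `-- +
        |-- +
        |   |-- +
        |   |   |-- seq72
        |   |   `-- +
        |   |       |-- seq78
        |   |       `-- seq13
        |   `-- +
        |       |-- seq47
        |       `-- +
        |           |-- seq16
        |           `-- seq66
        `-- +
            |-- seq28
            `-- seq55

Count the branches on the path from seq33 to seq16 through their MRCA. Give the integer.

The MRCA of seq33 and seq16 is the root of the tree.
From seq33 up to that node: 3 branches. From seq16 up to the same node: 6 branches. Total: 3 + 6 = 9.

9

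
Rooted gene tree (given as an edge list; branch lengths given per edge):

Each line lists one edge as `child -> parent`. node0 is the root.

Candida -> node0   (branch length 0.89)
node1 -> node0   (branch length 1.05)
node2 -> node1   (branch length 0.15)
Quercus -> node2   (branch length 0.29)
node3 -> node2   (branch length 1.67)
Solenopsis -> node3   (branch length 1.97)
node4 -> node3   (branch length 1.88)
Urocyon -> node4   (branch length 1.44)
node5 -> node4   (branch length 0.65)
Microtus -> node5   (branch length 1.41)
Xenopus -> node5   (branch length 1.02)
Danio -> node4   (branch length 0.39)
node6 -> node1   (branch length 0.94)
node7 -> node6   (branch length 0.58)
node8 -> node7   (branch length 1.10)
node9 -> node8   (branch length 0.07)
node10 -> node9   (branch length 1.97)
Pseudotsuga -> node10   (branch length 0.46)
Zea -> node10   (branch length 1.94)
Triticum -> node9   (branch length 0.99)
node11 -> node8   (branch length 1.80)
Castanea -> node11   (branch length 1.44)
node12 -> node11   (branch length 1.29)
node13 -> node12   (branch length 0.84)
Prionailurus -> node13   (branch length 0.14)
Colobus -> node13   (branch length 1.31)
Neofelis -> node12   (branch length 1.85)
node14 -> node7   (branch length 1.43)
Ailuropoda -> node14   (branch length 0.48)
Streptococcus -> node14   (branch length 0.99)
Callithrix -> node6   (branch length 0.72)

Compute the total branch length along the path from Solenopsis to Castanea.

9.65

The path runs Solenopsis → … → MRCA → … → Castanea; the MRCA is the node subtending ((Quercus,(Solenopsis,(Urocyon,(Microtus,Xenopus),Danio))),(((((Pseudotsuga,Zea),Triticum),(Castanea,((Prionailurus,Colobus),Neofelis))),(Ailuropoda,Streptococcus)),Callithrix)).
Branch lengths along that path: 1.97 + 1.67 + 0.15 + 0.94 + 0.58 + 1.10 + 1.80 + 1.44 = 9.65.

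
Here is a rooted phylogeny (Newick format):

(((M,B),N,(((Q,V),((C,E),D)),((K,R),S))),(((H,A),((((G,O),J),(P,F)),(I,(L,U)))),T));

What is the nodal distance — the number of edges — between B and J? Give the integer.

9

The MRCA of B and J is the root of the tree.
From B up to that node: 3 branches. From J up to the same node: 6 branches. Total: 3 + 6 = 9.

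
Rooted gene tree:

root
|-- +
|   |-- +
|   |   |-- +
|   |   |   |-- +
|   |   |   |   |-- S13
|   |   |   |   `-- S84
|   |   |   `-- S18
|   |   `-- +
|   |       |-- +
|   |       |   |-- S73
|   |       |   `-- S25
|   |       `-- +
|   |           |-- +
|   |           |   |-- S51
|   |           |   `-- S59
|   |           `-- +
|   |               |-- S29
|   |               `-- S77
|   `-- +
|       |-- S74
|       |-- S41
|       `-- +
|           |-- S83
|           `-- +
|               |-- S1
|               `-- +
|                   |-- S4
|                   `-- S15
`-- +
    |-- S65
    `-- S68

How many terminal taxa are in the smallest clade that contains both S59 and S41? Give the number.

The MRCA of S59 and S41 is the node subtending ((((S13,S84),S18),((S73,S25),((S51,S59),(S29,S77)))),(S74,S41,(S83,(S1,(S4,S15))))).
That clade contains 15 terminal taxa: S1, S13, S15, S18, S25, S29, S4, S41, S51, S59, S73, S74, S77, S83, S84.

15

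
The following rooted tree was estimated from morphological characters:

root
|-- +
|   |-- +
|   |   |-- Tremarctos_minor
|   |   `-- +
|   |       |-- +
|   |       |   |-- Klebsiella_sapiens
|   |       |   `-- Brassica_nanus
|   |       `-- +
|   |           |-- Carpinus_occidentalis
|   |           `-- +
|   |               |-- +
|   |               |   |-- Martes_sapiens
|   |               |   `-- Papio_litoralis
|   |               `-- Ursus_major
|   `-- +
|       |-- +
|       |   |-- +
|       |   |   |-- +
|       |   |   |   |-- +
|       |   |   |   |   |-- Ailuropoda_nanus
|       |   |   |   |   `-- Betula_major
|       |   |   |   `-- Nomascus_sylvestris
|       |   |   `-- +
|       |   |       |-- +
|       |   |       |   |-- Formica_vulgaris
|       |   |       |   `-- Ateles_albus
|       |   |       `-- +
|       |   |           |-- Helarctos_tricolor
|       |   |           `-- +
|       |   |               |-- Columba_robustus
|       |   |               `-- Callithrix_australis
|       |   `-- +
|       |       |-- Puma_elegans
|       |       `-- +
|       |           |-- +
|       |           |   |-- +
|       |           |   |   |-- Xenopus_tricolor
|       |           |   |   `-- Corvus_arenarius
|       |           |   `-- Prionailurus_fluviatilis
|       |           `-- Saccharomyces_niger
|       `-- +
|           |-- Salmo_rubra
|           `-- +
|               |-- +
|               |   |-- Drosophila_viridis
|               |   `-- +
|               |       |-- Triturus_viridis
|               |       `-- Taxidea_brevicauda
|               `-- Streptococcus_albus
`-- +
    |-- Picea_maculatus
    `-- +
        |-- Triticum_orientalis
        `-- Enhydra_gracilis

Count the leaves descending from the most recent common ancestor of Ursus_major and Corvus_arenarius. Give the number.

The MRCA of Ursus_major and Corvus_arenarius is the node subtending ((Tremarctos_minor,((Klebsiella_sapiens,Brassica_nanus),(Carpinus_occidentalis,((Martes_sapiens,Papio_litoralis),Ursus_major)))),(((((Ailuropoda_nanus,Betula_major),Nomascus_sylvestris),((Formica_vulgaris,Ateles_albus),(Helarctos_tricolor,(Columba_robustus,Callithrix_australis)))),(Puma_elegans,(((Xenopus_tricolor,Corvus_arenarius),Prionailurus_fluviatilis),Saccharomyces_niger))),(Salmo_rubra,((Drosophila_viridis,(Triturus_viridis,Taxidea_brevicauda)),Streptococcus_albus)))).
That clade contains 25 terminal taxa: Ailuropoda_nanus, Ateles_albus, Betula_major, Brassica_nanus, Callithrix_australis, Carpinus_occidentalis, Columba_robustus, Corvus_arenarius, Drosophila_viridis, Formica_vulgaris, Helarctos_tricolor, Klebsiella_sapiens, Martes_sapiens, Nomascus_sylvestris, Papio_litoralis, Prionailurus_fluviatilis, Puma_elegans, Saccharomyces_niger, Salmo_rubra, Streptococcus_albus, Taxidea_brevicauda, Tremarctos_minor, Triturus_viridis, Ursus_major, Xenopus_tricolor.

25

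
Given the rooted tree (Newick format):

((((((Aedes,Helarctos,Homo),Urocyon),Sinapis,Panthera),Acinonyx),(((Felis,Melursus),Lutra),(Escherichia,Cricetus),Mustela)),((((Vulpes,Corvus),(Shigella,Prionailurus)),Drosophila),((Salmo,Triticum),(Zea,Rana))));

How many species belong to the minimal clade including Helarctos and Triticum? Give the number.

The MRCA of Helarctos and Triticum is the root, so the clade is the entire tree.
That clade contains 22 terminal taxa: Acinonyx, Aedes, Corvus, Cricetus, Drosophila, Escherichia, Felis, Helarctos, Homo, Lutra, Melursus, Mustela, Panthera, Prionailurus, Rana, Salmo, Shigella, Sinapis, Triticum, Urocyon, Vulpes, Zea.

22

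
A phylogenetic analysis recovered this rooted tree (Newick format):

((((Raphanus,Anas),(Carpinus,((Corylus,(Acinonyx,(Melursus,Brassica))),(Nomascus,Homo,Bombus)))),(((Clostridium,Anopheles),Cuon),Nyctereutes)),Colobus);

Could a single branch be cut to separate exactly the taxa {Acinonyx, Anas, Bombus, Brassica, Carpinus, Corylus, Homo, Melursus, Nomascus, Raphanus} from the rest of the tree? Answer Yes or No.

The most recent common ancestor of these taxa subtends ((Raphanus,Anas),(Carpinus,((Corylus,(Acinonyx,(Melursus,Brassica))),(Nomascus,Homo,Bombus)))).
That clade has exactly 10 tips — every listed taxon and nothing else — so the group is monophyletic.

Yes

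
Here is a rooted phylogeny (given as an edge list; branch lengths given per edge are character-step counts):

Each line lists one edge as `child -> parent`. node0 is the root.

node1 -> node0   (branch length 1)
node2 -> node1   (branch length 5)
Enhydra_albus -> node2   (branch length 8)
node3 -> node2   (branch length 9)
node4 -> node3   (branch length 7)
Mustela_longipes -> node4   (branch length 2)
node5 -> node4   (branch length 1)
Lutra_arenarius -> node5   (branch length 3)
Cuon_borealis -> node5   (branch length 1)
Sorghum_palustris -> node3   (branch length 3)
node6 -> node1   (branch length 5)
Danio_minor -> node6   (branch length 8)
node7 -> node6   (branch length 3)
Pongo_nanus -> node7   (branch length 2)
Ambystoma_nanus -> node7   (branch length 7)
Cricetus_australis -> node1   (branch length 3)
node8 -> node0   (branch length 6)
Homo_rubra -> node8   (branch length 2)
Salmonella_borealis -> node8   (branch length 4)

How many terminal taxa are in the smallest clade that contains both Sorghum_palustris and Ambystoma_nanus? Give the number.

9

The MRCA of Sorghum_palustris and Ambystoma_nanus is the node subtending ((Enhydra_albus,((Mustela_longipes,(Lutra_arenarius,Cuon_borealis)),Sorghum_palustris)),(Danio_minor,(Pongo_nanus,Ambystoma_nanus)),Cricetus_australis).
That clade contains 9 terminal taxa: Ambystoma_nanus, Cricetus_australis, Cuon_borealis, Danio_minor, Enhydra_albus, Lutra_arenarius, Mustela_longipes, Pongo_nanus, Sorghum_palustris.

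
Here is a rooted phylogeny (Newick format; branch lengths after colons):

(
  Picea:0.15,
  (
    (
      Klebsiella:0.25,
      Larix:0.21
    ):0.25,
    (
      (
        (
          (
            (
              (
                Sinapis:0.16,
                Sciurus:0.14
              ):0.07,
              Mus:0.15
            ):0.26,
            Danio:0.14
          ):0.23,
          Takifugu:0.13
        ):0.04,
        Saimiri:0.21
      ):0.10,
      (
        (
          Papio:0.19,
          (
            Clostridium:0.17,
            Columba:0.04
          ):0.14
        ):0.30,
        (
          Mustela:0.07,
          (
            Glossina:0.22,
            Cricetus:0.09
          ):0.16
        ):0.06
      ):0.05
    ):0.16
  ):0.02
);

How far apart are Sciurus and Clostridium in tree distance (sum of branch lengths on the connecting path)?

1.50

The path runs Sciurus → … → MRCA → … → Clostridium; the MRCA is the node subtending ((((((Sinapis,Sciurus),Mus),Danio),Takifugu),Saimiri),((Papio,(Clostridium,Columba)),(Mustela,(Glossina,Cricetus)))).
Branch lengths along that path: 0.14 + 0.07 + 0.26 + 0.23 + 0.04 + 0.10 + 0.05 + 0.30 + 0.14 + 0.17 = 1.50.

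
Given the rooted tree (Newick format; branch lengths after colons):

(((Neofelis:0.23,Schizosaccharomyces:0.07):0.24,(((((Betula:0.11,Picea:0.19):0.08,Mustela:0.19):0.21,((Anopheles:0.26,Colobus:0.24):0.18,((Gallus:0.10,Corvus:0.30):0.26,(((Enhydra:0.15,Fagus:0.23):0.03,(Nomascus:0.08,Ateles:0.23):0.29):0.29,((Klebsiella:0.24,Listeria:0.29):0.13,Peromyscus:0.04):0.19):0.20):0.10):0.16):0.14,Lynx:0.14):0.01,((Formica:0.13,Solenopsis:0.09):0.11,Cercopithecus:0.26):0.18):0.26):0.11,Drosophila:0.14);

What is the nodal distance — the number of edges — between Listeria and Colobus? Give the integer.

7

The MRCA of Listeria and Colobus is the node subtending ((Anopheles,Colobus),((Gallus,Corvus),(((Enhydra,Fagus),(Nomascus,Ateles)),((Klebsiella,Listeria),Peromyscus)))).
From Listeria up to that node: 5 branches. From Colobus up to the same node: 2 branches. Total: 5 + 2 = 7.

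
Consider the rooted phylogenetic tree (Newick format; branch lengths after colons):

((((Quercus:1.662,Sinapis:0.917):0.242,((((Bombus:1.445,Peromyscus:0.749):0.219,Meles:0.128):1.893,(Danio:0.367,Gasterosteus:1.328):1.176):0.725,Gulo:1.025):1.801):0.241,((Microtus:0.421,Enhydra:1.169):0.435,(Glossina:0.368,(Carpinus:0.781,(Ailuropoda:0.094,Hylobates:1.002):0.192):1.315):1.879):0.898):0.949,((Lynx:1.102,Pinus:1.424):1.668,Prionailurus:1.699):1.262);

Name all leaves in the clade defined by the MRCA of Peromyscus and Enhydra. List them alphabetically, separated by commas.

Tracing Peromyscus: it sits inside (Bombus,Peromyscus).
Tracing Enhydra: it sits inside (Microtus,Enhydra).
The smallest clade enclosing both is (((Quercus,Sinapis),((((Bombus,Peromyscus),Meles),(Danio,Gasterosteus)),Gulo)),((Microtus,Enhydra),(Glossina,(Carpinus,(Ailuropoda,Hylobates))))); the answer is its 14 terminal taxa in alphabetical order.

Ailuropoda, Bombus, Carpinus, Danio, Enhydra, Gasterosteus, Glossina, Gulo, Hylobates, Meles, Microtus, Peromyscus, Quercus, Sinapis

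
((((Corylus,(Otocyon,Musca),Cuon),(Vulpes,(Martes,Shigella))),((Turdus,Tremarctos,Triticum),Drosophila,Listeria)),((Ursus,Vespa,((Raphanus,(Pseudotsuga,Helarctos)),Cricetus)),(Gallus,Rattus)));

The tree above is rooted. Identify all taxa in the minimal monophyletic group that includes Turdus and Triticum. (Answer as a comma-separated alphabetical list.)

Tremarctos, Triticum, Turdus

Tracing Turdus: it sits inside (Turdus,Tremarctos,Triticum).
Tracing Triticum: it sits inside (Turdus,Tremarctos,Triticum).
The smallest clade enclosing both is (Turdus,Tremarctos,Triticum); the answer is its 3 terminal taxa in alphabetical order.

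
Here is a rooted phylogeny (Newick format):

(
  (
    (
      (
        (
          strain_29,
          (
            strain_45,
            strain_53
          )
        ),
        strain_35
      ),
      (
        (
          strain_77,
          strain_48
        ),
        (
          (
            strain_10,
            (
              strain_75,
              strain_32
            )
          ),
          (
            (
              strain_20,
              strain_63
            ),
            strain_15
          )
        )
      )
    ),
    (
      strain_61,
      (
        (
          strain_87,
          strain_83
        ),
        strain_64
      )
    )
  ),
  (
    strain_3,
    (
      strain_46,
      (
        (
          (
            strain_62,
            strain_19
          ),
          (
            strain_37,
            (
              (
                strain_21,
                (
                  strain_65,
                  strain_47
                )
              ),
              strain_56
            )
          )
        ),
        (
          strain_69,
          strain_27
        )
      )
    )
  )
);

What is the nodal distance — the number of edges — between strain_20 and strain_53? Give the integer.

The MRCA of strain_20 and strain_53 is the node subtending (((strain_29,(strain_45,strain_53)),strain_35),((strain_77,strain_48),((strain_10,(strain_75,strain_32)),((strain_20,strain_63),strain_15)))).
From strain_20 up to that node: 5 branches. From strain_53 up to the same node: 4 branches. Total: 5 + 4 = 9.

9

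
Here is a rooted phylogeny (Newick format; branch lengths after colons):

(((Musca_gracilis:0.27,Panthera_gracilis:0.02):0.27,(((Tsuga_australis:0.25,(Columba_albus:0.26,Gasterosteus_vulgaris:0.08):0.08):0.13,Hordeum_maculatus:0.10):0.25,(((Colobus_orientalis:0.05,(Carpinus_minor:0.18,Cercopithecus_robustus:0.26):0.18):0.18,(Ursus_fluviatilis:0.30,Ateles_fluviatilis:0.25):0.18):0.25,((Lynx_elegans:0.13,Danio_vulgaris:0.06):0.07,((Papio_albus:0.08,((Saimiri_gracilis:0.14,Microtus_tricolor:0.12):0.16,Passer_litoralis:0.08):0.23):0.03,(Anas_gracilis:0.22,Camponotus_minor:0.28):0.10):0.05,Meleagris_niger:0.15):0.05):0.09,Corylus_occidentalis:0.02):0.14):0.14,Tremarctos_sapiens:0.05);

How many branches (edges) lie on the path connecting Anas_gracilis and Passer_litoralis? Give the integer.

5

The MRCA of Anas_gracilis and Passer_litoralis is the node subtending ((Papio_albus,((Saimiri_gracilis,Microtus_tricolor),Passer_litoralis)),(Anas_gracilis,Camponotus_minor)).
From Anas_gracilis up to that node: 2 branches. From Passer_litoralis up to the same node: 3 branches. Total: 2 + 3 = 5.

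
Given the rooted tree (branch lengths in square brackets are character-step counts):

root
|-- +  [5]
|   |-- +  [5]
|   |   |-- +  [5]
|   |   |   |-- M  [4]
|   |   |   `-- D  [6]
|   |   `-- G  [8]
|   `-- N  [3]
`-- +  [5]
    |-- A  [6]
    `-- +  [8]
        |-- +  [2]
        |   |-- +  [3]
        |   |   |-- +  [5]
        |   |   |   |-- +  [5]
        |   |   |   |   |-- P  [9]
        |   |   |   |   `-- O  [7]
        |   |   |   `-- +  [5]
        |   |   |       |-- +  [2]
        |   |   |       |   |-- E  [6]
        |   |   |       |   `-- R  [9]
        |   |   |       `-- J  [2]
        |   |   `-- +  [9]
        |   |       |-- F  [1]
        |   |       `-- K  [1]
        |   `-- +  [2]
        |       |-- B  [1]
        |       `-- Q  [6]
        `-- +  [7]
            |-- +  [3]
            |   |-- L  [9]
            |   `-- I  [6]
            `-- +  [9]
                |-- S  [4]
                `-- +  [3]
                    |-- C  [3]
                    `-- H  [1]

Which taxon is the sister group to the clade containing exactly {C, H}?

S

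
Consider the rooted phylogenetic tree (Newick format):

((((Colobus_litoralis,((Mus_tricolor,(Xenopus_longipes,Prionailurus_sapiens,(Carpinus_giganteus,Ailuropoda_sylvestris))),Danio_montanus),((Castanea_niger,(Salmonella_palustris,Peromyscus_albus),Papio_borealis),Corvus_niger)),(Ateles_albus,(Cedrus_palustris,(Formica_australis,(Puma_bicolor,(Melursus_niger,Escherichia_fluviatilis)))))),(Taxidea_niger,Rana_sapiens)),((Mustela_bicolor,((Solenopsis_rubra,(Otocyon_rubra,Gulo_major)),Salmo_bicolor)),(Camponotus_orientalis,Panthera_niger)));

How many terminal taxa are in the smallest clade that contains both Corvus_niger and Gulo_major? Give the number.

The MRCA of Corvus_niger and Gulo_major is the root, so the clade is the entire tree.
That clade contains 27 terminal taxa: Ailuropoda_sylvestris, Ateles_albus, Camponotus_orientalis, Carpinus_giganteus, Castanea_niger, Cedrus_palustris, Colobus_litoralis, Corvus_niger, Danio_montanus, Escherichia_fluviatilis, Formica_australis, Gulo_major, Melursus_niger, Mus_tricolor, Mustela_bicolor, Otocyon_rubra, Panthera_niger, Papio_borealis, Peromyscus_albus, Prionailurus_sapiens, Puma_bicolor, Rana_sapiens, Salmo_bicolor, Salmonella_palustris, Solenopsis_rubra, Taxidea_niger, Xenopus_longipes.

27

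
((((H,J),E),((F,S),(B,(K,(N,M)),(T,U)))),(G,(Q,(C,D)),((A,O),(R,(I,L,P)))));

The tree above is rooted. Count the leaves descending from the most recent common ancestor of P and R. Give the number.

4

The MRCA of P and R is the node subtending (R,(I,L,P)).
That clade contains 4 terminal taxa: I, L, P, R.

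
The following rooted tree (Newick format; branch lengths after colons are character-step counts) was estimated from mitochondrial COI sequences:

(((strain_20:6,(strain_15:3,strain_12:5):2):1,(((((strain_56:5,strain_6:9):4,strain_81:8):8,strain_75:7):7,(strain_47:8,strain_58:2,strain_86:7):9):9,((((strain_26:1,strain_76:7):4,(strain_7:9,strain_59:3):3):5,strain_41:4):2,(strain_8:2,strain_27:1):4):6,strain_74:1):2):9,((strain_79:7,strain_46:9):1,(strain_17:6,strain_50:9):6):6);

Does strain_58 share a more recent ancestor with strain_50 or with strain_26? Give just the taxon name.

strain_26

The MRCA of strain_58 and strain_26 subtends (((((strain_56,strain_6),strain_81),strain_75),(strain_47,strain_58,strain_86)),((((strain_26,strain_76),(strain_7,strain_59)),strain_41),(strain_8,strain_27)),strain_74) (15 taxa).
The MRCA of strain_58 and strain_50 is the root, subtending the entire tree (22 taxa).
The first is nested inside the second, so strain_58 shares a more recent common ancestor with strain_26.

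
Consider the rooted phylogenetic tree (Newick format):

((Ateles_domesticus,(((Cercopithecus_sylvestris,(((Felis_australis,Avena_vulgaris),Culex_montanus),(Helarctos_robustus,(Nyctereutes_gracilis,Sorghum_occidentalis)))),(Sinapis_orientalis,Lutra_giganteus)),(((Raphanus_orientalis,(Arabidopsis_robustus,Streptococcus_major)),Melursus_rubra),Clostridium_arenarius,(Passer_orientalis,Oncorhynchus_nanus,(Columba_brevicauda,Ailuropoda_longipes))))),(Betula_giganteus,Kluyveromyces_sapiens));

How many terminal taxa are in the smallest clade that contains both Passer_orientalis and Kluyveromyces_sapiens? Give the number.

21

The MRCA of Passer_orientalis and Kluyveromyces_sapiens is the root, so the clade is the entire tree.
That clade contains 21 terminal taxa: Ailuropoda_longipes, Arabidopsis_robustus, Ateles_domesticus, Avena_vulgaris, Betula_giganteus, Cercopithecus_sylvestris, Clostridium_arenarius, Columba_brevicauda, Culex_montanus, Felis_australis, Helarctos_robustus, Kluyveromyces_sapiens, Lutra_giganteus, Melursus_rubra, Nyctereutes_gracilis, Oncorhynchus_nanus, Passer_orientalis, Raphanus_orientalis, Sinapis_orientalis, Sorghum_occidentalis, Streptococcus_major.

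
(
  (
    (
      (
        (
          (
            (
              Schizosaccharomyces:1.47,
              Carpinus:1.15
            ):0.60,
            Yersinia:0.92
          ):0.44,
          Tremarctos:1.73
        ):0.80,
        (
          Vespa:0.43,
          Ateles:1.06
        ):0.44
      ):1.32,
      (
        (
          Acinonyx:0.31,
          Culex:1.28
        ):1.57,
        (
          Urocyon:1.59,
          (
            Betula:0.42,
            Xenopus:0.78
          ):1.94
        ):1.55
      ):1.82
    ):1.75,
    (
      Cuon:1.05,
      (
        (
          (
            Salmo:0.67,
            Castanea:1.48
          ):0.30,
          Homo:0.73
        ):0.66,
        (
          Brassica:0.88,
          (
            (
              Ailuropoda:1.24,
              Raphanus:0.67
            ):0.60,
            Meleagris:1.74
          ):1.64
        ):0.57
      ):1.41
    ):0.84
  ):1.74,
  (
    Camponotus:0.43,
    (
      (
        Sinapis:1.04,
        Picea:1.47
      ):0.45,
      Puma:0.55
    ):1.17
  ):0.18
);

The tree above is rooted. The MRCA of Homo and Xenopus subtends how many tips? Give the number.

19

The MRCA of Homo and Xenopus is the node subtending ((((((Schizosaccharomyces,Carpinus),Yersinia),Tremarctos),(Vespa,Ateles)),((Acinonyx,Culex),(Urocyon,(Betula,Xenopus)))),(Cuon,(((Salmo,Castanea),Homo),(Brassica,((Ailuropoda,Raphanus),Meleagris))))).
That clade contains 19 terminal taxa: Acinonyx, Ailuropoda, Ateles, Betula, Brassica, Carpinus, Castanea, Culex, Cuon, Homo, Meleagris, Raphanus, Salmo, Schizosaccharomyces, Tremarctos, Urocyon, Vespa, Xenopus, Yersinia.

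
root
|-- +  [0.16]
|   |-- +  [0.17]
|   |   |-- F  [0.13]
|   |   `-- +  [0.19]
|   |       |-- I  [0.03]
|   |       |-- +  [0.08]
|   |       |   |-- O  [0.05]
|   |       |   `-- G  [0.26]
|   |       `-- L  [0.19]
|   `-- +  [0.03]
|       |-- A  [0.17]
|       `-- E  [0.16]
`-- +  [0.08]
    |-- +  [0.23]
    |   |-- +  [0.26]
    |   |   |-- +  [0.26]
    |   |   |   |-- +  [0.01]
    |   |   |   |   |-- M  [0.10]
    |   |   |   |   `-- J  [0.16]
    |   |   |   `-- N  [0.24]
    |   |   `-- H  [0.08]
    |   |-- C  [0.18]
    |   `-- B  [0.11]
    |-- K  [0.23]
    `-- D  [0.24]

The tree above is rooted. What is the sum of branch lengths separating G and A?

0.90

The path runs G → … → MRCA → … → A; the MRCA is the node subtending ((F,(I,(O,G),L)),(A,E)).
Branch lengths along that path: 0.26 + 0.08 + 0.19 + 0.17 + 0.03 + 0.17 = 0.90.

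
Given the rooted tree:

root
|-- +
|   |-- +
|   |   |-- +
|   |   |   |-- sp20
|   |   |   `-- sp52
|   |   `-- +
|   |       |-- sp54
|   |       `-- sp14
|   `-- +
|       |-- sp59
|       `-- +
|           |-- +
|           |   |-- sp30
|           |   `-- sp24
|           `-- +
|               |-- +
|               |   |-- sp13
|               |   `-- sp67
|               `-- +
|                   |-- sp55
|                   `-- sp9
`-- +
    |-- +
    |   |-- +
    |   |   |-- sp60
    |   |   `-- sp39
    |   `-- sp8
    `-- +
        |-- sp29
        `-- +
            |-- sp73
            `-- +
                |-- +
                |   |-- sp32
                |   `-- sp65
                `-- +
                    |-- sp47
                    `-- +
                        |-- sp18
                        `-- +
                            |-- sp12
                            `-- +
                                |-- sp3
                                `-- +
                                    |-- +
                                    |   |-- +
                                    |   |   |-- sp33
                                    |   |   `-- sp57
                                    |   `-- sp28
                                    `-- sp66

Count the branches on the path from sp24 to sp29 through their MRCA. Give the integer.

8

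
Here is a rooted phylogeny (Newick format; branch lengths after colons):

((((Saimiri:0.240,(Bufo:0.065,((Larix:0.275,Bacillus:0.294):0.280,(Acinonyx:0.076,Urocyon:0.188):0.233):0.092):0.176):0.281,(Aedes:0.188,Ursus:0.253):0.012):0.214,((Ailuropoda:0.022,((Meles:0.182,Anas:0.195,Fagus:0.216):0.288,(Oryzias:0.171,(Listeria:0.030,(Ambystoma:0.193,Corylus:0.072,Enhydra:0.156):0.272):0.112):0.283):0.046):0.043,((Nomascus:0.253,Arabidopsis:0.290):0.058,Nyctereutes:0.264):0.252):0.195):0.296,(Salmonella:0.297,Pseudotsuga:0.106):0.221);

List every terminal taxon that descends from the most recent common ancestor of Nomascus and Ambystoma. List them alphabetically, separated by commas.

Ailuropoda, Ambystoma, Anas, Arabidopsis, Corylus, Enhydra, Fagus, Listeria, Meles, Nomascus, Nyctereutes, Oryzias

Tracing Nomascus: it sits inside (Nomascus,Arabidopsis).
Tracing Ambystoma: it sits inside (Ambystoma,Corylus,Enhydra).
The smallest clade enclosing both is ((Ailuropoda,((Meles,Anas,Fagus),(Oryzias,(Listeria,(Ambystoma,Corylus,Enhydra))))),((Nomascus,Arabidopsis),Nyctereutes)); the answer is its 12 terminal taxa in alphabetical order.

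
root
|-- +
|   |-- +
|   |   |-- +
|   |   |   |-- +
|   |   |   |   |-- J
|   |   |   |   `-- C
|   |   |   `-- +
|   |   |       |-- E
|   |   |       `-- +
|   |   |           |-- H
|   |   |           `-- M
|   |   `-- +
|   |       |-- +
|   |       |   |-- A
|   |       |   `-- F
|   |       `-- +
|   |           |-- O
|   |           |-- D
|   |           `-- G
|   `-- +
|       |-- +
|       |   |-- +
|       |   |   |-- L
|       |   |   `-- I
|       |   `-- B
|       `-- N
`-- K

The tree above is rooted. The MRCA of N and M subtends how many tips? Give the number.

14

The MRCA of N and M is the node subtending ((((J,C),(E,(H,M))),((A,F),(O,D,G))),(((L,I),B),N)).
That clade contains 14 terminal taxa: A, B, C, D, E, F, G, H, I, J, L, M, N, O.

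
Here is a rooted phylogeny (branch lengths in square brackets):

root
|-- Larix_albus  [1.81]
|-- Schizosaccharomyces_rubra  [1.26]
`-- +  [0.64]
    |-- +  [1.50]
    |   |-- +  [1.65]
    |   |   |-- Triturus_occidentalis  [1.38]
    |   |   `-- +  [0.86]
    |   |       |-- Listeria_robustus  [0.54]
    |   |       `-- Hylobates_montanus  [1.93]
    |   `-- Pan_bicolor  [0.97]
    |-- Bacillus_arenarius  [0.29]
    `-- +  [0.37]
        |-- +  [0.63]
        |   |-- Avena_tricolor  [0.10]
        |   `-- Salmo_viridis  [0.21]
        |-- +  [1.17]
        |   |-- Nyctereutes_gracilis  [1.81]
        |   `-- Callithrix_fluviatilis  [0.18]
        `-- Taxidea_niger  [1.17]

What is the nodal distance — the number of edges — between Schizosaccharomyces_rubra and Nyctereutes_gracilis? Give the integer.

5

The MRCA of Schizosaccharomyces_rubra and Nyctereutes_gracilis is the root of the tree.
From Schizosaccharomyces_rubra up to that node: 1 branch. From Nyctereutes_gracilis up to the same node: 4 branches. Total: 1 + 4 = 5.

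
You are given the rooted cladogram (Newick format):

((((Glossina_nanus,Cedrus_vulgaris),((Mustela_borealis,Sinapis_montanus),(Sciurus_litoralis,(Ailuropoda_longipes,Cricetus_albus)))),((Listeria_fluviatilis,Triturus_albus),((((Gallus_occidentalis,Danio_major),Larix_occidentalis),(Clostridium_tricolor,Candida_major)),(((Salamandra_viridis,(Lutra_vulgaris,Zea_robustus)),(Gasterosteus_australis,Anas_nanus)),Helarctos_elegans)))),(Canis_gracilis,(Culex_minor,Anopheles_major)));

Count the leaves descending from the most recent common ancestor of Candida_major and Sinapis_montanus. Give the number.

20

The MRCA of Candida_major and Sinapis_montanus is the node subtending (((Glossina_nanus,Cedrus_vulgaris),((Mustela_borealis,Sinapis_montanus),(Sciurus_litoralis,(Ailuropoda_longipes,Cricetus_albus)))),((Listeria_fluviatilis,Triturus_albus),((((Gallus_occidentalis,Danio_major),Larix_occidentalis),(Clostridium_tricolor,Candida_major)),(((Salamandra_viridis,(Lutra_vulgaris,Zea_robustus)),(Gasterosteus_australis,Anas_nanus)),Helarctos_elegans)))).
That clade contains 20 terminal taxa: Ailuropoda_longipes, Anas_nanus, Candida_major, Cedrus_vulgaris, Clostridium_tricolor, Cricetus_albus, Danio_major, Gallus_occidentalis, Gasterosteus_australis, Glossina_nanus, Helarctos_elegans, Larix_occidentalis, Listeria_fluviatilis, Lutra_vulgaris, Mustela_borealis, Salamandra_viridis, Sciurus_litoralis, Sinapis_montanus, Triturus_albus, Zea_robustus.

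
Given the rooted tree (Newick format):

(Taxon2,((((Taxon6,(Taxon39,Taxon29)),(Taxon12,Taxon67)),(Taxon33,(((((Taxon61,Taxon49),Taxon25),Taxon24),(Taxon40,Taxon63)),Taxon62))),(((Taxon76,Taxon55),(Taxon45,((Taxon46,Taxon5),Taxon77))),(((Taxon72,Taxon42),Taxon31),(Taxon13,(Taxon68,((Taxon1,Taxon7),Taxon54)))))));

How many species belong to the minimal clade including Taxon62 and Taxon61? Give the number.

The MRCA of Taxon62 and Taxon61 is the node subtending (((((Taxon61,Taxon49),Taxon25),Taxon24),(Taxon40,Taxon63)),Taxon62).
That clade contains 7 terminal taxa: Taxon24, Taxon25, Taxon40, Taxon49, Taxon61, Taxon62, Taxon63.

7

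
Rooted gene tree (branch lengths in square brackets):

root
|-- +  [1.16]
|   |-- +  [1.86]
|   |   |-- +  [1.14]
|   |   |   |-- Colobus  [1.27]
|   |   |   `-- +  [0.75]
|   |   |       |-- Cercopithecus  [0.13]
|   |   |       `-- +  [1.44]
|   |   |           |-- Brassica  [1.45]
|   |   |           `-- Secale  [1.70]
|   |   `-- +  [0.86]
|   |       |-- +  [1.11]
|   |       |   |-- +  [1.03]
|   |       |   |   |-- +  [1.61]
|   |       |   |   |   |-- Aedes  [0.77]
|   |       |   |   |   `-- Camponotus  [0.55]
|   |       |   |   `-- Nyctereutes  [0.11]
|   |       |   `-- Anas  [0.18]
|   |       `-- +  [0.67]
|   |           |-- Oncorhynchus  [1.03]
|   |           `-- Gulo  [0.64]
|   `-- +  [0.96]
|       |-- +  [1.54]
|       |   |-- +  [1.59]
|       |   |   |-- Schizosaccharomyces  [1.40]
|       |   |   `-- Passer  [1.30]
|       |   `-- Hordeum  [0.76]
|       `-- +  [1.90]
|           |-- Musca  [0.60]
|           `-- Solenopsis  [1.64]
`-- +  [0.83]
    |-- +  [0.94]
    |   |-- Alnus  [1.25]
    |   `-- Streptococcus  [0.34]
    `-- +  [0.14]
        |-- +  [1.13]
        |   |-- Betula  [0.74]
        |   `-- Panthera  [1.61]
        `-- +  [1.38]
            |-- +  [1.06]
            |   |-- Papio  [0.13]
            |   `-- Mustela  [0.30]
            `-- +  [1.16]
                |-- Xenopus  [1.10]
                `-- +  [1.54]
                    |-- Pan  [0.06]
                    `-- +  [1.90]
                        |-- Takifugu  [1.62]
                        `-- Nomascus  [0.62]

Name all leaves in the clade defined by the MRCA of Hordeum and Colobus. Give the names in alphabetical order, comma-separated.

Tracing Hordeum: it sits inside ((Schizosaccharomyces,Passer),Hordeum).
Tracing Colobus: it sits inside (Colobus,(Cercopithecus,(Brassica,Secale))).
The smallest clade enclosing both is (((Colobus,(Cercopithecus,(Brassica,Secale))),((((Aedes,Camponotus),Nyctereutes),Anas),(Oncorhynchus,Gulo))),(((Schizosaccharomyces,Passer),Hordeum),(Musca,Solenopsis))); the answer is its 15 terminal taxa in alphabetical order.

Aedes, Anas, Brassica, Camponotus, Cercopithecus, Colobus, Gulo, Hordeum, Musca, Nyctereutes, Oncorhynchus, Passer, Schizosaccharomyces, Secale, Solenopsis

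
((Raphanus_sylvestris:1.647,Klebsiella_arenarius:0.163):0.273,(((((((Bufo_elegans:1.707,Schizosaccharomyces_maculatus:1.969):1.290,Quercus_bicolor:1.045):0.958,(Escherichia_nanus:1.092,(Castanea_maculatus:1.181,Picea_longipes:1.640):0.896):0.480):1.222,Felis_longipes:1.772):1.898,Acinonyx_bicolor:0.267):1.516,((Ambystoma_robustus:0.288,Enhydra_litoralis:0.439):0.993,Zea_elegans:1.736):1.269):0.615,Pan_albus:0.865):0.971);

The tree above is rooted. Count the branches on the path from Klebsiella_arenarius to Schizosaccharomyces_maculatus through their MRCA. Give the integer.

10

The MRCA of Klebsiella_arenarius and Schizosaccharomyces_maculatus is the root of the tree.
From Klebsiella_arenarius up to that node: 2 branches. From Schizosaccharomyces_maculatus up to the same node: 8 branches. Total: 2 + 8 = 10.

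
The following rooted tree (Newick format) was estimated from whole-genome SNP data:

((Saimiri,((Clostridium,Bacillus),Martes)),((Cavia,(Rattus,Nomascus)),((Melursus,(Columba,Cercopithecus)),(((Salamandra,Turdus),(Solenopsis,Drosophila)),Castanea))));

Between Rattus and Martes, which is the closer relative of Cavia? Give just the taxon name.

Rattus

The MRCA of Cavia and Rattus subtends (Cavia,(Rattus,Nomascus)) (3 taxa).
The MRCA of Cavia and Martes is the root, subtending the entire tree (15 taxa).
The first is nested inside the second, so Cavia shares a more recent common ancestor with Rattus.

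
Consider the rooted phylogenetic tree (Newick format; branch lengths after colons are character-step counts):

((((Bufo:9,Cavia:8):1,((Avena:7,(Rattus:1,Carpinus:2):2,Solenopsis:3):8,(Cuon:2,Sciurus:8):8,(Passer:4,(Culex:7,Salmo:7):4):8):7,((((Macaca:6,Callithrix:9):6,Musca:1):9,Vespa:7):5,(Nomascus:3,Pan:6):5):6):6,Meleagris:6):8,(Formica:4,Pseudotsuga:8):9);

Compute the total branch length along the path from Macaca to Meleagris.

44

The path runs Macaca → … → MRCA → … → Meleagris; the MRCA is the node subtending (((Bufo,Cavia),((Avena,(Rattus,Carpinus),Solenopsis),(Cuon,Sciurus),(Passer,(Culex,Salmo))),((((Macaca,Callithrix),Musca),Vespa),(Nomascus,Pan))),Meleagris).
Branch lengths along that path: 6 + 6 + 9 + 5 + 6 + 6 + 6 = 44.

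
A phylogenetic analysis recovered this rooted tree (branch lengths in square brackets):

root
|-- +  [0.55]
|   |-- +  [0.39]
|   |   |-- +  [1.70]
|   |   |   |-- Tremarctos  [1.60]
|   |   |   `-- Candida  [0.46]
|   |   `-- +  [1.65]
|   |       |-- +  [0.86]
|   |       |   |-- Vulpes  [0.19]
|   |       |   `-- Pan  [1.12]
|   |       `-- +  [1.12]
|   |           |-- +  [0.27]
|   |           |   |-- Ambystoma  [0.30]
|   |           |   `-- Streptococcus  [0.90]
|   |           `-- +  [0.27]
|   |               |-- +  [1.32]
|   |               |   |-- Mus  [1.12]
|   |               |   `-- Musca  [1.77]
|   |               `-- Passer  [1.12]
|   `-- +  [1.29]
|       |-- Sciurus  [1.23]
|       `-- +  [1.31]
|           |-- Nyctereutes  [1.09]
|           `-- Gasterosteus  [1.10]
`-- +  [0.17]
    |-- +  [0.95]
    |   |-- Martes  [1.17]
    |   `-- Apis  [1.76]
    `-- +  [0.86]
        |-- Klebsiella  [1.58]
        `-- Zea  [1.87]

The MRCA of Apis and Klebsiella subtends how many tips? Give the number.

4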